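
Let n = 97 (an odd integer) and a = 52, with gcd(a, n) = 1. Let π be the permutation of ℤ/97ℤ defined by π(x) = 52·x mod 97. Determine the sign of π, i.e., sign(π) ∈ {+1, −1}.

-1

Orbit of 27 under x↦52x: [27, 46, 64, 30, 8, 28, 1]… (length divides ord_97(52)).
Cycle type of π: 32×3 + 1; total 4 cycles.
Σ(ℓ_i−1) = 97−4 = 93; sign = (−1)^93 = -1.
(52|97)_J = -1 (Zolotarev's lemma cross-check).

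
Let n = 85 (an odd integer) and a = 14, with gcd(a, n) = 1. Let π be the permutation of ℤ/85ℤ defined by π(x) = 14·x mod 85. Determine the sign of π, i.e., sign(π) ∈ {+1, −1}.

-1

Orbit of 14 under x↦14x: [14, 26, 24, 81, 29, 66, 74]… (length divides ord_85(14)).
Cycle lengths of π_14 on ℤ/85ℤ: [16, 16, 16, 16, 16, 2, 2, 1]; 8 cycles in total.
sign(π) = (−1)^{n − #cycles} = (−1)^{85−8} = (−1)^77 = -1.
Zolotarev: (14|85) = -1, matching the cycle-count sign.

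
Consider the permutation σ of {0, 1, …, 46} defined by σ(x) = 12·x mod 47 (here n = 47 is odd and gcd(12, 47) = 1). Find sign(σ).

+1

Start at x=6: 6 → 25 → 18 → 28 → 7 → 37 → 21 → … (one orbit).
Cycle type of π: 23×2 + 1; total 3 cycles.
3 cycles on 47: each ℓ→(−1)^(ℓ−1), product (−1)^44 = +1.
Via Zolotarev, sign(π_{12}) = (12|47) = +1.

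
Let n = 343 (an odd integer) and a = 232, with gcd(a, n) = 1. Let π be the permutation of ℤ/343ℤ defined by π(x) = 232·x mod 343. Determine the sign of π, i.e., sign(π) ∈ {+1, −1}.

Start at x=337: 337 → 323 → 162 → 197 → 85 → 169 → 106 → … (one orbit).
The orbit structure of x ↦ 232x mod 343: 19 orbits of sizes [49, 49, 49, 49, 49, 49, 7, 7, 7, 7, 7, 7, 1, 1, 1, 1, 1, 1, 1].
19 cycles on 343: each ℓ→(−1)^(ℓ−1), product (−1)^324 = +1.

+1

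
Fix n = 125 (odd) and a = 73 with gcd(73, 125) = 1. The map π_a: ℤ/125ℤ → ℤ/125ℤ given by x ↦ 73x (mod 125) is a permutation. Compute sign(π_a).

Trace 51: π^k(51) = [51, 98, 29, 117, 41, 118, 114] for k=0..6.
The orbit structure of x ↦ 73x mod 125: 4 orbits of sizes [100, 20, 4, 1].
125 − 4 = 121 transpositions; sign(π) = (−1)^121 = -1.

-1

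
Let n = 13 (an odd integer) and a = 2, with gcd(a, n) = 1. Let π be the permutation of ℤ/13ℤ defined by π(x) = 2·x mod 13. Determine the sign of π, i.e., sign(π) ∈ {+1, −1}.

Start at x=3: 3 → 6 → 12 → 11 → 9 → 5 → 10 → … (one orbit).
Decompose π into cycles: lengths [12, 1] (2 cycles, including the fixed point 0).
With 2 cycles on 13 points, sign = (−1)^{13−2} = -1.

-1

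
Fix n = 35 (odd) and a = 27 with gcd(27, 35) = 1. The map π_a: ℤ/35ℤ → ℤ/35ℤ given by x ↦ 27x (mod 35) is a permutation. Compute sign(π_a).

Trace 29: π^k(29) = [29, 13, 1, 27] for k=0..3.
11 cycles of lengths [4, 4, 4, 4, 4, 4, 4, 2, 2, 2, 1].
n − c = 35 − 11 = 24; sign = (−1)^24 = +1.

+1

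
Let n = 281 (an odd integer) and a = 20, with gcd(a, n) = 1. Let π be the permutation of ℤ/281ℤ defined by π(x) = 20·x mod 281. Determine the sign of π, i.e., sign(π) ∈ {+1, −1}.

Trace 157: π^k(157) = [157, 49, 137, 211, 5, 100, 33] for k=0..6.
The orbit structure of x ↦ 20x mod 281: 3 orbits of sizes [140, 140, 1].
n − c = 281 − 3 = 278; sign = (−1)^278 = +1.
Zolotarev: (20|281) = +1, matching the cycle-count sign.

+1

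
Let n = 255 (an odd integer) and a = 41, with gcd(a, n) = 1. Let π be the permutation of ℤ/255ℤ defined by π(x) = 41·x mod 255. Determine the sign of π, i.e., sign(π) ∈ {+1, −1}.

Orbit of 151 under x↦41x: [151, 71, 106, 11, 196, 131, 16]… (length divides ord_255(41)).
The orbit structure of x ↦ 41x mod 255: 25 orbits of sizes [16, 16, 16, 16, 16, 16, 16, 16, 16, 16, 16, 16, 16, 16, 16, 2, 2, 2, 2, 2, 1, 1, 1, 1, 1].
With 25 cycles on 255 points, sign = (−1)^{255−25} = +1.
The Jacobi symbol (41|255) = +1 (Zolotarev) agrees.

+1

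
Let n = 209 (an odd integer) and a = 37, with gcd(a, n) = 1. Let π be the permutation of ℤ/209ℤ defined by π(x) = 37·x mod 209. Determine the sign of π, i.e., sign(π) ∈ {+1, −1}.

-1

Orbit of 113 under x↦37x: [113, 1, 37, 115, 75, 58, 56]… (length divides ord_209(37)).
Decompose π into cycles: lengths [10, 10, 10, 10, 10, 10, 10, 10, 10, 10, 10, 10, 10, 10, 10, 10, 10, 10, 5, 5, 2, 2, 2, 2, 2, 2, 2, 2, 2, 1] (30 cycles, including the fixed point 0).
n − c = 209 − 30 = 179; sign = (−1)^179 = -1.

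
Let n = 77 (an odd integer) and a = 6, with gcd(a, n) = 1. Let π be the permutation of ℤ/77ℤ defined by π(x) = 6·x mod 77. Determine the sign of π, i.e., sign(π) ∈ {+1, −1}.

Trace 64: π^k(64) = [64, 76, 71, 41, 15, 13, 1] for k=0..6.
Cycle lengths of π_6 on ℤ/77ℤ: [10, 10, 10, 10, 10, 10, 10, 2, 2, 2, 1]; 11 cycles in total.
n − c = 77 − 11 = 66; sign = (−1)^66 = +1.

+1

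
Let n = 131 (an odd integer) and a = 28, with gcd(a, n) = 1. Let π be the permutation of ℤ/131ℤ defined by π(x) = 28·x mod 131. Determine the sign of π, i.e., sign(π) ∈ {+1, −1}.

+1

Start at x=3: 3 → 84 → 125 → 94 → 12 → 74 → 107 → … (one orbit).
Cycle type of π: 65×2 + 1; total 3 cycles.
3 cycles on 131: each ℓ→(−1)^(ℓ−1), product (−1)^128 = +1.
Check: (28/131) = +1 by Zolotarev.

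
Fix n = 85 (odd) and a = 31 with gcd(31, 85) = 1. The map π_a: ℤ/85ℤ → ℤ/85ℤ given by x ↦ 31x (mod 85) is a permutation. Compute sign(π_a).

-1

Trace 6: π^k(6) = [6, 16, 71, 76, 61, 21, 56] for k=0..6.
Cycle type of π: 16×5 + 1×5; total 10 cycles.
85 − 10 = 75 transpositions; sign(π) = (−1)^75 = -1.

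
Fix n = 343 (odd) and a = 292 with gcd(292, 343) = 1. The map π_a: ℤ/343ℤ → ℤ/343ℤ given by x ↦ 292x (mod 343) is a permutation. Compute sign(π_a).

-1

Start at x=125: 125 → 142 → 304 → 274 → 89 → 263 → 307 → … (one orbit).
π_292 has 4 disjoint cycles with lengths [294, 42, 6, 1] on {0,…,342}.
4 cycles on 343: each ℓ→(−1)^(ℓ−1), product (−1)^339 = -1.
Check: (292/343) = -1 by Zolotarev.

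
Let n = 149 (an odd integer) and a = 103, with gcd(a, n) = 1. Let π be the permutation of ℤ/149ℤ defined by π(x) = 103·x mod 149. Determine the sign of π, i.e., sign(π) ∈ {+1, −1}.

+1

Start at x=119: 119 → 39 → 143 → 127 → 118 → 85 → 113 → … (one orbit).
3 cycles of lengths [74, 74, 1].
n − c = 149 − 3 = 146; sign = (−1)^146 = +1.
Check: (103/149) = +1 by Zolotarev.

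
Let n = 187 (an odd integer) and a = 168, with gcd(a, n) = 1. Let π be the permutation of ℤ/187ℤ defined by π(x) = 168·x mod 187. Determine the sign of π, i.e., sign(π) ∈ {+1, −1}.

Orbit of 86 under x↦168x: [86, 49, 4, 111, 135, 53, 115]… (length divides ord_187(168)).
The orbit structure of x ↦ 168x mod 187: 9 orbits of sizes [40, 40, 40, 40, 8, 8, 5, 5, 1].
9 cycles on 187: each ℓ→(−1)^(ℓ−1), product (−1)^178 = +1.
(168|187)_J = +1 (Zolotarev's lemma cross-check).

+1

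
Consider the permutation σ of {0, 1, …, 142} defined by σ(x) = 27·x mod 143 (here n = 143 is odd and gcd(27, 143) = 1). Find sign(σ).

+1

Trace 27: π^k(27) = [27, 14, 92, 53, 1] for k=0..4.
Cycle type of π: 5×26 + 1×13; total 39 cycles.
sign(π) = (−1)^{n − #cycles} = (−1)^{143−39} = (−1)^104 = +1.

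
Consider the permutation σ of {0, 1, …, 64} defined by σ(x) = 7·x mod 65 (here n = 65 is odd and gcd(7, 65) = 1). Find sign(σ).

+1

Orbit of 7 under x↦7x: [7, 49, 18, 61, 37, 64, 58]… (length divides ord_65(7)).
π_7 has 7 disjoint cycles with lengths [12, 12, 12, 12, 12, 4, 1] on {0,…,64}.
With 7 cycles on 65 points, sign = (−1)^{65−7} = +1.
Zolotarev: (7|65) = +1, matching the cycle-count sign.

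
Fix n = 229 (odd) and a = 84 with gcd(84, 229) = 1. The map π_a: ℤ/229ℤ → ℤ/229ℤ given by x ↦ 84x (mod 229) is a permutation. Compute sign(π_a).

-1

Orbit of 26 under x↦84x: [26, 123, 27, 207, 213, 30, 1]… (length divides ord_229(84)).
Decompose π into cycles: lengths [76, 76, 76, 1] (4 cycles, including the fixed point 0).
With 4 cycles on 229 points, sign = (−1)^{229−4} = -1.
The Jacobi symbol (84|229) = -1 (Zolotarev) agrees.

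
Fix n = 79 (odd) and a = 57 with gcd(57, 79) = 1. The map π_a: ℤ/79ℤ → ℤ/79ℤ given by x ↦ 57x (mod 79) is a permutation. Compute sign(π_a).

-1

Start at x=62: 62 → 58 → 67 → 27 → 38 → 33 → 64 → … (one orbit).
4 cycles of lengths [26, 26, 26, 1].
sign(π) = (−1)^{n − #cycles} = (−1)^{79−4} = (−1)^75 = -1.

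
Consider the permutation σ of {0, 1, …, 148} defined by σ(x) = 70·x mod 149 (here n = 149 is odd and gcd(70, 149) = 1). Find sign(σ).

-1

Start at x=77: 77 → 26 → 32 → 5 → 52 → 64 → 10 → … (one orbit).
2 cycles of lengths [148, 1].
With 2 cycles on 149 points, sign = (−1)^{149−2} = -1.
Zolotarev: (70|149) = -1, matching the cycle-count sign.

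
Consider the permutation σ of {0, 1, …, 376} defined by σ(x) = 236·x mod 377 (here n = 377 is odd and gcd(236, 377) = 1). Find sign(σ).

Start at x=194: 194 → 167 → 204 → 265 → 335 → 267 → 53 → … (one orbit).
Cycle type of π: 84×4 + 14×2 + 12 + 1; total 8 cycles.
n − c = 377 − 8 = 369; sign = (−1)^369 = -1.

-1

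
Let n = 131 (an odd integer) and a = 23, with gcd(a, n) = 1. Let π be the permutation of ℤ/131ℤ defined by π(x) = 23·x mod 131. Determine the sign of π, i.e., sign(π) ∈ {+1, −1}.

-1

Start at x=91: 91 → 128 → 62 → 116 → 48 → 56 → 109 → … (one orbit).
π_23 has 2 disjoint cycles with lengths [130, 1] on {0,…,130}.
n − c = 131 − 2 = 129; sign = (−1)^129 = -1.
Via Zolotarev, sign(π_{23}) = (23|131) = -1.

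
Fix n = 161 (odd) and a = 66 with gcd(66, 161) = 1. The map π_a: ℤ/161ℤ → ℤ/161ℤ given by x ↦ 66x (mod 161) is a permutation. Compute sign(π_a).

Start at x=20: 20 → 32 → 19 → 127 → 10 → 16 → 90 → … (one orbit).
Decompose π into cycles: lengths [66, 66, 22, 6, 1] (5 cycles, including the fixed point 0).
n − c = 161 − 5 = 156; sign = (−1)^156 = +1.
Check: (66/161) = +1 by Zolotarev.

+1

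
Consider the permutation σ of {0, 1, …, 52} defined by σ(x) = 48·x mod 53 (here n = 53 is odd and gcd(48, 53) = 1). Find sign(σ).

Start at x=52: 52 → 5 → 28 → 19 → 11 → 51 → 10 → … (one orbit).
Cycle lengths of π_48 on ℤ/53ℤ: [52, 1]; 2 cycles in total.
n − c = 53 − 2 = 51; sign = (−1)^51 = -1.
Via Zolotarev, sign(π_{48}) = (48|53) = -1.

-1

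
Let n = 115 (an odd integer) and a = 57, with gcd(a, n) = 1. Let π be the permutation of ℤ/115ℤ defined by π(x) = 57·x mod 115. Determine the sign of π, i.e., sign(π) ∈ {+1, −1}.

+1

Trace 54: π^k(54) = [54, 88, 71, 22, 104, 63, 26] for k=0..6.
π_57 has 5 disjoint cycles with lengths [44, 44, 22, 4, 1] on {0,…,114}.
115 − 5 = 110 transpositions; sign(π) = (−1)^110 = +1.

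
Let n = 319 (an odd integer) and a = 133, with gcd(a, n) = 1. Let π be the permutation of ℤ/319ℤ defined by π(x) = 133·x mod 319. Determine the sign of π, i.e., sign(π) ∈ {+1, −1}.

Orbit of 12 under x↦133x: [12, 1, 133, 144]… (length divides ord_319(133)).
π_133 has 88 disjoint cycles with lengths [4, 4, 4, 4, 4, 4, 4, 4, 4, 4, 4, 4, 4, 4, 4, 4, 4, 4, 4, 4, 4, 4, 4, 4, 4, 4, 4, 4, 4, 4, 4, 4, 4, 4, 4, 4, 4, 4, 4, 4, 4, 4, 4, 4, 4, 4, 4, 4, 4, 4, 4, 4, 4, 4, 4, 4, 4, 4, 4, 4, 4, 4, 4, 4, 4, 4, 4, 4, 4, 4, 4, 4, 4, 4, 4, 4, 4, 1, 1, 1, 1, 1, 1, 1, 1, 1, 1, 1] on {0,…,318}.
sign(π) = (−1)^{n − #cycles} = (−1)^{319−88} = (−1)^231 = -1.
Via Zolotarev, sign(π_{133}) = (133|319) = -1.

-1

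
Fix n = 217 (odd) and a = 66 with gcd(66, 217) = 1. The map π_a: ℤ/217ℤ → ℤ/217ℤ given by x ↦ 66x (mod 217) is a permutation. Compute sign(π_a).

-1

Orbit of 159 under x↦66x: [159, 78, 157, 163, 125, 4, 47]… (length divides ord_217(66)).
π_66 has 14 disjoint cycles with lengths [30, 30, 30, 30, 30, 30, 6, 5, 5, 5, 5, 5, 5, 1] on {0,…,216}.
n − c = 217 − 14 = 203; sign = (−1)^203 = -1.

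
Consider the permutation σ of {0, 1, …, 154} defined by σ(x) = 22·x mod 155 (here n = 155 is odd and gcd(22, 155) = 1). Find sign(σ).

+1

Trace 81: π^k(81) = [81, 77, 144, 68, 101, 52, 59] for k=0..6.
π_22 has 5 disjoint cycles with lengths [60, 60, 30, 4, 1] on {0,…,154}.
5 cycles on 155: each ℓ→(−1)^(ℓ−1), product (−1)^150 = +1.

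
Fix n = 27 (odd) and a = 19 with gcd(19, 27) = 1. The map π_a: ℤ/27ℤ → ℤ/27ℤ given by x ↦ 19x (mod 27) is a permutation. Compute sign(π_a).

+1

Trace 10: π^k(10) = [10, 1, 19] for k=0..2.
The orbit structure of x ↦ 19x mod 27: 15 orbits of sizes [3, 3, 3, 3, 3, 3, 1, 1, 1, 1, 1, 1, 1, 1, 1].
Σ(ℓ_i−1) = 27−15 = 12; sign = (−1)^12 = +1.
The Jacobi symbol (19|27) = +1 (Zolotarev) agrees.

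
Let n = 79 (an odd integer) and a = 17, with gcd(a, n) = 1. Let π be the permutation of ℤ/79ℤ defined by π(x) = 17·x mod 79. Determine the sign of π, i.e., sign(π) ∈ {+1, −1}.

Orbit of 10 under x↦17x: [10, 12, 46, 71, 22, 58, 38]… (length divides ord_79(17)).
Cycle type of π: 26×3 + 1; total 4 cycles.
With 4 cycles on 79 points, sign = (−1)^{79−4} = -1.

-1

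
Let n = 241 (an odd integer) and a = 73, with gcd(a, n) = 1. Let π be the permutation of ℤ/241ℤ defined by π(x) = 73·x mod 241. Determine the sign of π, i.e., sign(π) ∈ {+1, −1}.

-1

Orbit of 17 under x↦73x: [17, 36, 218, 8, 102, 216, 103]… (length divides ord_241(73)).
4 cycles of lengths [80, 80, 80, 1].
With 4 cycles on 241 points, sign = (−1)^{241−4} = -1.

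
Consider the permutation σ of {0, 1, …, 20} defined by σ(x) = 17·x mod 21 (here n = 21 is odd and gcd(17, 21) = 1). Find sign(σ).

Start at x=16: 16 → 20 → 4 → 5 → 1 → 17 → 16 (one orbit).
Cycle lengths of π_17 on ℤ/21ℤ: [6, 6, 6, 2, 1]; 5 cycles in total.
21 − 5 = 16 transpositions; sign(π) = (−1)^16 = +1.

+1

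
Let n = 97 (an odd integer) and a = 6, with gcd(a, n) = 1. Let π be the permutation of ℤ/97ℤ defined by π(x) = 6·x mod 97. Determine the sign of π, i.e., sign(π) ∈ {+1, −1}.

Orbit of 81 under x↦6x: [81, 1, 6, 36, 22, 35, 16]… (length divides ord_97(6)).
9 cycles of lengths [12, 12, 12, 12, 12, 12, 12, 12, 1].
Σ(ℓ_i−1) = 97−9 = 88; sign = (−1)^88 = +1.

+1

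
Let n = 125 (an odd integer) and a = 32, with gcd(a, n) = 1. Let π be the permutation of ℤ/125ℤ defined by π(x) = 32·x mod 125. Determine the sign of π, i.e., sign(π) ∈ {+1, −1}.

Trace 76: π^k(76) = [76, 57, 74, 118, 26, 82, 124] for k=0..6.
Cycle type of π: 20×5 + 4×6 + 1; total 12 cycles.
Σ(ℓ_i−1) = 125−12 = 113; sign = (−1)^113 = -1.
(32|125)_J = -1 (Zolotarev's lemma cross-check).

-1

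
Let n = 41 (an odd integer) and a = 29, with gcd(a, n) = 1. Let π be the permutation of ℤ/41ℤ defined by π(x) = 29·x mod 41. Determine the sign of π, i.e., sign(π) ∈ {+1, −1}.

Orbit of 39 under x↦29x: [39, 24, 40, 12, 20, 6, 10]… (length divides ord_41(29)).
Decompose π into cycles: lengths [40, 1] (2 cycles, including the fixed point 0).
sign(π) = (−1)^{n − #cycles} = (−1)^{41−2} = (−1)^39 = -1.

-1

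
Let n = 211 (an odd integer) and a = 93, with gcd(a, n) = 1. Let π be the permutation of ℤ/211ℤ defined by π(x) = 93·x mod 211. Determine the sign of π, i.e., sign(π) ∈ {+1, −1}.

Orbit of 101 under x↦93x: [101, 109, 9, 204, 193, 14, 36]… (length divides ord_211(93)).
Decompose π into cycles: lengths [105, 105, 1] (3 cycles, including the fixed point 0).
n − c = 211 − 3 = 208; sign = (−1)^208 = +1.
The Jacobi symbol (93|211) = +1 (Zolotarev) agrees.

+1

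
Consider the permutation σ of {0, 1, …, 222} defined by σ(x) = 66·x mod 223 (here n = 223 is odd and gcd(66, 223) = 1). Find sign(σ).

Start at x=66: 66 → 119 → 49 → 112 → 33 → 171 → 136 → … (one orbit).
Cycle type of π: 37×6 + 1; total 7 cycles.
sign(π) = (−1)^{n − #cycles} = (−1)^{223−7} = (−1)^216 = +1.

+1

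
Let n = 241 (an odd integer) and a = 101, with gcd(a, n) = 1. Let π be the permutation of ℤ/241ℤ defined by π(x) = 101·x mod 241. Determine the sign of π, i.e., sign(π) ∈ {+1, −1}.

-1

Trace 115: π^k(115) = [115, 47, 168, 98, 17, 30, 138] for k=0..6.
Decompose π into cycles: lengths [80, 80, 80, 1] (4 cycles, including the fixed point 0).
Σ(ℓ_i−1) = 241−4 = 237; sign = (−1)^237 = -1.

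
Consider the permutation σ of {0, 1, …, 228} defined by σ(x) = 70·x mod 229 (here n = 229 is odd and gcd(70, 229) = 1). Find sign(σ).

+1

Trace 26: π^k(26) = [26, 217, 76, 53, 46, 14, 64] for k=0..6.
Cycle type of π: 114×2 + 1; total 3 cycles.
sign(π) = (−1)^{n − #cycles} = (−1)^{229−3} = (−1)^226 = +1.
The Jacobi symbol (70|229) = +1 (Zolotarev) agrees.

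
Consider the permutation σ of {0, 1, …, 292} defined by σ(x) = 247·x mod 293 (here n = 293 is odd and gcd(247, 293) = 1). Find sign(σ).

Orbit of 234 under x↦247x: [234, 77, 267, 24, 68, 95, 25]… (length divides ord_293(247)).
π_247 has 3 disjoint cycles with lengths [146, 146, 1] on {0,…,292}.
293 − 3 = 290 transpositions; sign(π) = (−1)^290 = +1.
(247|293)_J = +1 (Zolotarev's lemma cross-check).

+1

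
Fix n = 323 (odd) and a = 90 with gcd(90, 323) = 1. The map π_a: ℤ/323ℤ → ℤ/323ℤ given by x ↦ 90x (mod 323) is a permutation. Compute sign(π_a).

+1

Start at x=256: 256 → 107 → 263 → 91 → 115 → 14 → 291 → … (one orbit).
The orbit structure of x ↦ 90x mod 323: 5 orbits of sizes [144, 144, 18, 16, 1].
323 − 5 = 318 transpositions; sign(π) = (−1)^318 = +1.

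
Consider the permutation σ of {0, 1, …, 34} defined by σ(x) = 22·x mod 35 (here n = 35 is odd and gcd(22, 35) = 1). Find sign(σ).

Trace 22: π^k(22) = [22, 29, 8, 1] for k=0..3.
Cycle type of π: 4×7 + 1×7; total 14 cycles.
14 cycles on 35: each ℓ→(−1)^(ℓ−1), product (−1)^21 = -1.

-1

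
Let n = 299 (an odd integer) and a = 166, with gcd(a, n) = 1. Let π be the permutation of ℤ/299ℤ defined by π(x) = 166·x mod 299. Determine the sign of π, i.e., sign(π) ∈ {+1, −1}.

-1

Start at x=272: 272 → 3 → 199 → 144 → 283 → 35 → 129 → … (one orbit).
Cycle lengths of π_166 on ℤ/299ℤ: [66, 66, 66, 66, 22, 6, 6, 1]; 8 cycles in total.
sign(π) = (−1)^{n − #cycles} = (−1)^{299−8} = (−1)^291 = -1.
Zolotarev: (166|299) = -1, matching the cycle-count sign.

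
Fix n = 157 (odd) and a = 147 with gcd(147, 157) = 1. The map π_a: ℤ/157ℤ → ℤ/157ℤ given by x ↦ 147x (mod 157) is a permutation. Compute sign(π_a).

Trace 101: π^k(101) = [101, 89, 52, 108, 19, 124, 16] for k=0..6.
π_147 has 5 disjoint cycles with lengths [39, 39, 39, 39, 1] on {0,…,156}.
With 5 cycles on 157 points, sign = (−1)^{157−5} = +1.
The Jacobi symbol (147|157) = +1 (Zolotarev) agrees.

+1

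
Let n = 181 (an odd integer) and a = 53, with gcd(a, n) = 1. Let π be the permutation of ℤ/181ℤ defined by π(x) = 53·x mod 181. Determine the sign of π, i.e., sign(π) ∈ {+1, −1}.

Start at x=157: 157 → 176 → 97 → 73 → 68 → 165 → 57 → … (one orbit).
Cycle lengths of π_53 on ℤ/181ℤ: [180, 1]; 2 cycles in total.
n − c = 181 − 2 = 179; sign = (−1)^179 = -1.

-1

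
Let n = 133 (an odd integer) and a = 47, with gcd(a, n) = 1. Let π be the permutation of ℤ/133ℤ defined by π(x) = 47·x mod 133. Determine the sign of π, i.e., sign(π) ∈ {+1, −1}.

Orbit of 73 under x↦47x: [73, 106, 61, 74, 20, 9, 24]… (length divides ord_133(47)).
Cycle type of π: 18×6 + 9×2 + 6 + 1; total 10 cycles.
Σ(ℓ_i−1) = 133−10 = 123; sign = (−1)^123 = -1.

-1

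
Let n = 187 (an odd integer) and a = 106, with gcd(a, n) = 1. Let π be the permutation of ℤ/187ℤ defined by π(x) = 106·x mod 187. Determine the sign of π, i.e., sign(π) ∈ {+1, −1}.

Start at x=1: 1 → 106 → 16 → 13 → 69 → 21 → 169 → … (one orbit).
Cycle lengths of π_106 on ℤ/187ℤ: [20, 20, 20, 20, 20, 20, 20, 20, 10, 4, 4, 4, 4, 1]; 14 cycles in total.
187 − 14 = 173 transpositions; sign(π) = (−1)^173 = -1.
(106|187)_J = -1 (Zolotarev's lemma cross-check).

-1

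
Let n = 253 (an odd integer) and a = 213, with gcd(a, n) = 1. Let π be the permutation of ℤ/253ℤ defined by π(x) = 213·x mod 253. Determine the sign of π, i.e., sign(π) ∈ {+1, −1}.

+1

Orbit of 3 under x↦213x: [3, 133, 246, 27, 185, 190, 243]… (length divides ord_253(213)).
Cycle type of π: 55×4 + 11×2 + 5×2 + 1; total 9 cycles.
With 9 cycles on 253 points, sign = (−1)^{253−9} = +1.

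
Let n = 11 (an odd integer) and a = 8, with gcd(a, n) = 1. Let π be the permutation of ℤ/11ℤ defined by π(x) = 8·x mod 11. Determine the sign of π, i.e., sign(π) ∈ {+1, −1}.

-1

Orbit of 8 under x↦8x: [8, 9, 6, 4, 10, 3, 2]… (length divides ord_11(8)).
The orbit structure of x ↦ 8x mod 11: 2 orbits of sizes [10, 1].
Σ(ℓ_i−1) = 11−2 = 9; sign = (−1)^9 = -1.
(8|11)_J = -1 (Zolotarev's lemma cross-check).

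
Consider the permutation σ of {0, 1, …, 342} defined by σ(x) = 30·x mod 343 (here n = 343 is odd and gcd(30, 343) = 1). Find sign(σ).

+1

Trace 99: π^k(99) = [99, 226, 263, 1, 30, 214, 246] for k=0..6.
Cycle lengths of π_30 on ℤ/343ℤ: [21, 21, 21, 21, 21, 21, 21, 21, 21, 21, 21, 21, 21, 21, 3, 3, 3, 3, 3, 3, 3, 3, 3, 3, 3, 3, 3, 3, 3, 3, 1]; 31 cycles in total.
Σ(ℓ_i−1) = 343−31 = 312; sign = (−1)^312 = +1.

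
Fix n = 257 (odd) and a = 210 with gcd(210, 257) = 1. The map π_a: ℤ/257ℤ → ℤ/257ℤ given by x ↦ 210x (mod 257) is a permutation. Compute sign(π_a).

Trace 239: π^k(239) = [239, 75, 73, 167, 118, 108, 64] for k=0..6.
Decompose π into cycles: lengths [256, 1] (2 cycles, including the fixed point 0).
2 cycles on 257: each ℓ→(−1)^(ℓ−1), product (−1)^255 = -1.

-1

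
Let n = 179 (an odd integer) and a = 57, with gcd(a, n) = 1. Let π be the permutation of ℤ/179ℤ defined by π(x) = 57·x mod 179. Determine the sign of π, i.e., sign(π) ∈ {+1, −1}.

+1

Start at x=172: 172 → 138 → 169 → 146 → 88 → 4 → 49 → … (one orbit).
π_57 has 3 disjoint cycles with lengths [89, 89, 1] on {0,…,178}.
sign(π) = (−1)^{n − #cycles} = (−1)^{179−3} = (−1)^176 = +1.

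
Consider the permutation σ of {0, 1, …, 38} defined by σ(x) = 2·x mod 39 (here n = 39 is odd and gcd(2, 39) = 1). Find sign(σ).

+1

Orbit of 16 under x↦2x: [16, 32, 25, 11, 22, 5, 10]… (length divides ord_39(2)).
Cycle type of π: 12×3 + 2 + 1; total 5 cycles.
With 5 cycles on 39 points, sign = (−1)^{39−5} = +1.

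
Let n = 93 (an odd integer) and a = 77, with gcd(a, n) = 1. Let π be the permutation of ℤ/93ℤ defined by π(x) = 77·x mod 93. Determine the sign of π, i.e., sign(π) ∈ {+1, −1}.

Orbit of 64 under x↦77x: [64, 92, 16, 23, 4, 29, 1]… (length divides ord_93(77)).
11 cycles of lengths [10, 10, 10, 10, 10, 10, 10, 10, 10, 2, 1].
93 − 11 = 82 transpositions; sign(π) = (−1)^82 = +1.

+1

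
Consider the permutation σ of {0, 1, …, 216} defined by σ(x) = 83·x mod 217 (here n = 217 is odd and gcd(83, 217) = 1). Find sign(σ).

Trace 204: π^k(204) = [204, 6, 64, 104, 169, 139, 36] for k=0..6.
Cycle lengths of π_83 on ℤ/217ℤ: [30, 30, 30, 30, 30, 30, 30, 2, 2, 2, 1]; 11 cycles in total.
With 11 cycles on 217 points, sign = (−1)^{217−11} = +1.
Check: (83/217) = +1 by Zolotarev.

+1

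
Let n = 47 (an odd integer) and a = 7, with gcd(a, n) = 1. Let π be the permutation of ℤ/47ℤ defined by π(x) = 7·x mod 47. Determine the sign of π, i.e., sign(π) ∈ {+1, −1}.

Trace 17: π^k(17) = [17, 25, 34, 3, 21, 6, 42] for k=0..6.
Cycle type of π: 23×2 + 1; total 3 cycles.
47 − 3 = 44 transpositions; sign(π) = (−1)^44 = +1.

+1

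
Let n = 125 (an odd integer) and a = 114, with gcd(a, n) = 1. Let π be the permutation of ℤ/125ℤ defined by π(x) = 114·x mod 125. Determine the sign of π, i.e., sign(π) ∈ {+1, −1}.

Start at x=59: 59 → 101 → 14 → 96 → 69 → 116 → 99 → … (one orbit).
Decompose π into cycles: lengths [50, 50, 10, 10, 2, 2, 1] (7 cycles, including the fixed point 0).
7 cycles on 125: each ℓ→(−1)^(ℓ−1), product (−1)^118 = +1.
Via Zolotarev, sign(π_{114}) = (114|125) = +1.

+1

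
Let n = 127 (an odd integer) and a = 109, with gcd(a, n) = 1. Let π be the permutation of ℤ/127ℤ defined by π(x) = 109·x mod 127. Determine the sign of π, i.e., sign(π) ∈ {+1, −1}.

-1

Trace 20: π^k(20) = [20, 21, 3, 73, 83, 30, 95] for k=0..6.
The orbit structure of x ↦ 109x mod 127: 2 orbits of sizes [126, 1].
Σ(ℓ_i−1) = 127−2 = 125; sign = (−1)^125 = -1.
Via Zolotarev, sign(π_{109}) = (109|127) = -1.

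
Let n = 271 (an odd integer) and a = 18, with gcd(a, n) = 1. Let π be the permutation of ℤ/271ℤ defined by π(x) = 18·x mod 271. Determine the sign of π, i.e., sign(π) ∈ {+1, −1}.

+1

Start at x=247: 247 → 110 → 83 → 139 → 63 → 50 → 87 → … (one orbit).
Cycle type of π: 135×2 + 1; total 3 cycles.
sign(π) = (−1)^{n − #cycles} = (−1)^{271−3} = (−1)^268 = +1.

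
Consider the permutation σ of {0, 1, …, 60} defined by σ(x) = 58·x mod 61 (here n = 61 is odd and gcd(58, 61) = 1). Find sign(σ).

Orbit of 20 under x↦58x: [20, 1, 58, 9, 34]… (length divides ord_61(58)).
13 cycles of lengths [5, 5, 5, 5, 5, 5, 5, 5, 5, 5, 5, 5, 1].
sign(π) = (−1)^{n − #cycles} = (−1)^{61−13} = (−1)^48 = +1.

+1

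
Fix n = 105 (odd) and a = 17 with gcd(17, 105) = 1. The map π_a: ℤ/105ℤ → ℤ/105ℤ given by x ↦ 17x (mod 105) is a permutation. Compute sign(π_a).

Orbit of 47 under x↦17x: [47, 64, 38, 16, 62, 4, 68]… (length divides ord_105(17)).
π_17 has 14 disjoint cycles with lengths [12, 12, 12, 12, 12, 12, 6, 6, 6, 4, 4, 4, 2, 1] on {0,…,104}.
105 − 14 = 91 transpositions; sign(π) = (−1)^91 = -1.

-1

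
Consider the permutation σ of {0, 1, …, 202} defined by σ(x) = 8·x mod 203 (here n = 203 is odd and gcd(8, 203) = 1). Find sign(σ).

Orbit of 36 under x↦8x: [36, 85, 71, 162, 78, 15, 120]… (length divides ord_203(8)).
14 cycles of lengths [28, 28, 28, 28, 28, 28, 28, 1, 1, 1, 1, 1, 1, 1].
n − c = 203 − 14 = 189; sign = (−1)^189 = -1.

-1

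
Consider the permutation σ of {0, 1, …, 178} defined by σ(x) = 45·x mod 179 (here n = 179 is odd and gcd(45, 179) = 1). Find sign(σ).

Start at x=13: 13 → 48 → 12 → 3 → 135 → 168 → 42 → … (one orbit).
π_45 has 3 disjoint cycles with lengths [89, 89, 1] on {0,…,178}.
With 3 cycles on 179 points, sign = (−1)^{179−3} = +1.
Zolotarev: (45|179) = +1, matching the cycle-count sign.

+1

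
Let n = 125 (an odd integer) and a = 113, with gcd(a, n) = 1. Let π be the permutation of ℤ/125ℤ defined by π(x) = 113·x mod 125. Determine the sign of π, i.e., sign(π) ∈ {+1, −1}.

-1

Start at x=117: 117 → 96 → 98 → 74 → 112 → 31 → 3 → … (one orbit).
π_113 has 4 disjoint cycles with lengths [100, 20, 4, 1] on {0,…,124}.
Σ(ℓ_i−1) = 125−4 = 121; sign = (−1)^121 = -1.
The Jacobi symbol (113|125) = -1 (Zolotarev) agrees.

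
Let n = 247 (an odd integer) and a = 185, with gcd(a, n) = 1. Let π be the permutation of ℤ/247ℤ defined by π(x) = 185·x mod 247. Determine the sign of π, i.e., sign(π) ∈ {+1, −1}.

-1

Orbit of 9 under x↦185x: [9, 183, 16, 243, 1, 185, 139]… (length divides ord_247(185)).
18 cycles of lengths [18, 18, 18, 18, 18, 18, 18, 18, 18, 18, 18, 18, 18, 3, 3, 3, 3, 1].
Σ(ℓ_i−1) = 247−18 = 229; sign = (−1)^229 = -1.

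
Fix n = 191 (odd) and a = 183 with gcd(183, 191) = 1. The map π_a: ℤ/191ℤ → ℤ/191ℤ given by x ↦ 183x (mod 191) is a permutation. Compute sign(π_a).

Trace 165: π^k(165) = [165, 17, 55, 133, 82, 108, 91] for k=0..6.
Cycle lengths of π_183 on ℤ/191ℤ: [190, 1]; 2 cycles in total.
Σ(ℓ_i−1) = 191−2 = 189; sign = (−1)^189 = -1.
The Jacobi symbol (183|191) = -1 (Zolotarev) agrees.

-1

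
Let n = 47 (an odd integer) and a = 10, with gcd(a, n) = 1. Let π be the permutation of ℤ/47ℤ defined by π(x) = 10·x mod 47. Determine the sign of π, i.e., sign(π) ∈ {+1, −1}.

-1

Trace 2: π^k(2) = [2, 20, 12, 26, 25, 15, 9] for k=0..6.
2 cycles of lengths [46, 1].
n − c = 47 − 2 = 45; sign = (−1)^45 = -1.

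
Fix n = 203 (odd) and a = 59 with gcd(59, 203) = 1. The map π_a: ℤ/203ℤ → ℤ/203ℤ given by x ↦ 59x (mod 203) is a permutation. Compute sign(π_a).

Start at x=30: 30 → 146 → 88 → 117 → 1 → 59 → 30 (one orbit).
Cycle lengths of π_59 on ℤ/203ℤ: [6, 6, 6, 6, 6, 6, 6, 6, 6, 6, 6, 6, 6, 6, 6, 6, 6, 6, 6, 6, 6, 6, 6, 6, 6, 6, 6, 6, 6, 1, 1, 1, 1, 1, 1, 1, 1, 1, 1, 1, 1, 1, 1, 1, 1, 1, 1, 1, 1, 1, 1, 1, 1, 1, 1, 1, 1, 1]; 58 cycles in total.
sign(π) = (−1)^{n − #cycles} = (−1)^{203−58} = (−1)^145 = -1.
Check: (59/203) = -1 by Zolotarev.

-1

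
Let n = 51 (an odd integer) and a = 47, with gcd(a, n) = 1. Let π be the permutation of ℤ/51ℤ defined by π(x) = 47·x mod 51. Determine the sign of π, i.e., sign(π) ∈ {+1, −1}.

Trace 1: π^k(1) = [1, 47, 16, 38] for k=0..3.
Decompose π into cycles: lengths [4, 4, 4, 4, 4, 4, 4, 4, 4, 4, 4, 4, 2, 1] (14 cycles, including the fixed point 0).
sign(π) = (−1)^{n − #cycles} = (−1)^{51−14} = (−1)^37 = -1.
The Jacobi symbol (47|51) = -1 (Zolotarev) agrees.

-1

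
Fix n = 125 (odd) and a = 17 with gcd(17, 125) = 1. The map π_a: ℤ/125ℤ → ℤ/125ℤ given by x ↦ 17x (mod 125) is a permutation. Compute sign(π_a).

-1

Trace 94: π^k(94) = [94, 98, 41, 72, 99, 58, 111] for k=0..6.
Cycle lengths of π_17 on ℤ/125ℤ: [100, 20, 4, 1]; 4 cycles in total.
Σ(ℓ_i−1) = 125−4 = 121; sign = (−1)^121 = -1.
Via Zolotarev, sign(π_{17}) = (17|125) = -1.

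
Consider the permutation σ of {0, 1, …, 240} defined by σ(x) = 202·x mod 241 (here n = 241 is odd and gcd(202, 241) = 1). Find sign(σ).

Trace 110: π^k(110) = [110, 48, 56, 226, 103, 80, 13] for k=0..6.
Decompose π into cycles: lengths [240, 1] (2 cycles, including the fixed point 0).
241 − 2 = 239 transpositions; sign(π) = (−1)^239 = -1.

-1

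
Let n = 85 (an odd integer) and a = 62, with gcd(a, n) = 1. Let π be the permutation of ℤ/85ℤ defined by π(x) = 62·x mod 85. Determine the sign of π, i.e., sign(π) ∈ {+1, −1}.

Orbit of 16 under x↦62x: [16, 57, 49, 63, 81, 7, 9]… (length divides ord_85(62)).
The orbit structure of x ↦ 62x mod 85: 7 orbits of sizes [16, 16, 16, 16, 16, 4, 1].
85 − 7 = 78 transpositions; sign(π) = (−1)^78 = +1.

+1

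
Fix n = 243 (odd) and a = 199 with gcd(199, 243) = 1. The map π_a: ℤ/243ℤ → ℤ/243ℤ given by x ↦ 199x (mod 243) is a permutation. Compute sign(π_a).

+1

Start at x=46: 46 → 163 → 118 → 154 → 28 → 226 → 19 → … (one orbit).
The orbit structure of x ↦ 199x mod 243: 27 orbits of sizes [27, 27, 27, 27, 27, 27, 9, 9, 9, 9, 9, 9, 3, 3, 3, 3, 3, 3, 1, 1, 1, 1, 1, 1, 1, 1, 1].
sign(π) = (−1)^{n − #cycles} = (−1)^{243−27} = (−1)^216 = +1.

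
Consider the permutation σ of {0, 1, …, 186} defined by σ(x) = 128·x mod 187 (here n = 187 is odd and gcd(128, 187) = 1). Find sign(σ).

-1

Trace 87: π^k(87) = [87, 103, 94, 64, 151, 67, 161] for k=0..6.
Cycle type of π: 40×4 + 10 + 8×2 + 1; total 8 cycles.
8 cycles on 187: each ℓ→(−1)^(ℓ−1), product (−1)^179 = -1.
Zolotarev: (128|187) = -1, matching the cycle-count sign.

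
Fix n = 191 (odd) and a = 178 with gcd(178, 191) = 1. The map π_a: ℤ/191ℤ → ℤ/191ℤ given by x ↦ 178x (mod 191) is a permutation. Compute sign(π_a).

Trace 57: π^k(57) = [57, 23, 83, 67, 84, 54, 62] for k=0..6.
Cycle lengths of π_178 on ℤ/191ℤ: [190, 1]; 2 cycles in total.
sign(π) = (−1)^{n − #cycles} = (−1)^{191−2} = (−1)^189 = -1.
Via Zolotarev, sign(π_{178}) = (178|191) = -1.

-1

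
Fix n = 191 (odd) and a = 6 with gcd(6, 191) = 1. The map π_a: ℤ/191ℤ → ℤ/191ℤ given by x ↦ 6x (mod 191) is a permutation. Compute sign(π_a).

Start at x=1: 1 → 6 → 36 → 25 → 150 → 136 → 52 → … (one orbit).
Cycle type of π: 19×10 + 1; total 11 cycles.
191 − 11 = 180 transpositions; sign(π) = (−1)^180 = +1.

+1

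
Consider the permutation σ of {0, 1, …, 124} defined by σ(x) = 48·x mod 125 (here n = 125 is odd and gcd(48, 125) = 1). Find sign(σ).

-1

Start at x=1: 1 → 48 → 54 → 92 → 41 → 93 → 89 → … (one orbit).
4 cycles of lengths [100, 20, 4, 1].
4 cycles on 125: each ℓ→(−1)^(ℓ−1), product (−1)^121 = -1.
Check: (48/125) = -1 by Zolotarev.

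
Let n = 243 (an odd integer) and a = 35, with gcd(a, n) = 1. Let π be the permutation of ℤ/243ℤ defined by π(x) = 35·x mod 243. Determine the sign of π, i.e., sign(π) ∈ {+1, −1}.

Start at x=127: 127 → 71 → 55 → 224 → 64 → 53 → 154 → … (one orbit).
14 cycles of lengths [54, 54, 54, 18, 18, 18, 6, 6, 6, 2, 2, 2, 2, 1].
sign(π) = (−1)^{n − #cycles} = (−1)^{243−14} = (−1)^229 = -1.
Check: (35/243) = -1 by Zolotarev.

-1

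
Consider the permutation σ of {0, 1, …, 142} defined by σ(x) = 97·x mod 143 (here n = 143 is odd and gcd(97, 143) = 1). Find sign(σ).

Start at x=93: 93 → 12 → 20 → 81 → 135 → 82 → 89 → … (one orbit).
Decompose π into cycles: lengths [60, 60, 12, 5, 5, 1] (6 cycles, including the fixed point 0).
Σ(ℓ_i−1) = 143−6 = 137; sign = (−1)^137 = -1.
Via Zolotarev, sign(π_{97}) = (97|143) = -1.

-1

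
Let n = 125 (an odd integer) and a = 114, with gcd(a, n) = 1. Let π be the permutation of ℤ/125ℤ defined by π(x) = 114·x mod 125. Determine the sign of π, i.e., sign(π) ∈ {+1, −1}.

+1

Start at x=109: 109 → 51 → 64 → 46 → 119 → 66 → 24 → … (one orbit).
π_114 has 7 disjoint cycles with lengths [50, 50, 10, 10, 2, 2, 1] on {0,…,124}.
125 − 7 = 118 transpositions; sign(π) = (−1)^118 = +1.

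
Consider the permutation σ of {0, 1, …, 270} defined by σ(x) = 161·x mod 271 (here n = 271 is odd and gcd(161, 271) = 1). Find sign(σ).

Start at x=42: 42 → 258 → 75 → 151 → 192 → 18 → 188 → … (one orbit).
Cycle lengths of π_161 on ℤ/271ℤ: [270, 1]; 2 cycles in total.
n − c = 271 − 2 = 269; sign = (−1)^269 = -1.

-1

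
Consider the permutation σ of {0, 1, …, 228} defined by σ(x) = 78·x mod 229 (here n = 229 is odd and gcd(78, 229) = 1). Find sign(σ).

+1

Orbit of 58 under x↦78x: [58, 173, 212, 48, 80, 57, 95]… (length divides ord_229(78)).
Decompose π into cycles: lengths [114, 114, 1] (3 cycles, including the fixed point 0).
With 3 cycles on 229 points, sign = (−1)^{229−3} = +1.
Check: (78/229) = +1 by Zolotarev.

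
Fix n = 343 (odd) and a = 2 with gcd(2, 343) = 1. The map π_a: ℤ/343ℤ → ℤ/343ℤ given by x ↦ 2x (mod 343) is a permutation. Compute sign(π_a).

+1

Orbit of 239 under x↦2x: [239, 135, 270, 197, 51, 102, 204]… (length divides ord_343(2)).
The orbit structure of x ↦ 2x mod 343: 7 orbits of sizes [147, 147, 21, 21, 3, 3, 1].
7 cycles on 343: each ℓ→(−1)^(ℓ−1), product (−1)^336 = +1.
Check: (2/343) = +1 by Zolotarev.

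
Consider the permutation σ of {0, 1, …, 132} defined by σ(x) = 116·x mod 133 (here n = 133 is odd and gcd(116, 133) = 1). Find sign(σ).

-1

Start at x=106: 106 → 60 → 44 → 50 → 81 → 86 → 1 → … (one orbit).
The orbit structure of x ↦ 116x mod 133: 10 orbits of sizes [18, 18, 18, 18, 18, 18, 18, 3, 3, 1].
133 − 10 = 123 transpositions; sign(π) = (−1)^123 = -1.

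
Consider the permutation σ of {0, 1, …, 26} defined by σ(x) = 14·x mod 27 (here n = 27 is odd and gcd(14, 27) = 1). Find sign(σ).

Trace 26: π^k(26) = [26, 13, 20, 10, 5, 16, 8] for k=0..6.
π_14 has 4 disjoint cycles with lengths [18, 6, 2, 1] on {0,…,26}.
Σ(ℓ_i−1) = 27−4 = 23; sign = (−1)^23 = -1.

-1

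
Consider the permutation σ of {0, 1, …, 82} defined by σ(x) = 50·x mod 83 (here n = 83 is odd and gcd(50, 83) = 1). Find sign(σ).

-1

Trace 9: π^k(9) = [9, 35, 7, 18, 70, 14, 36] for k=0..6.
2 cycles of lengths [82, 1].
Σ(ℓ_i−1) = 83−2 = 81; sign = (−1)^81 = -1.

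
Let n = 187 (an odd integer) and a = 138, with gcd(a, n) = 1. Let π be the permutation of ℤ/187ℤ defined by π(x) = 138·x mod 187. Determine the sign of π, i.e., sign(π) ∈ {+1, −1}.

-1

Start at x=69: 69 → 172 → 174 → 76 → 16 → 151 → 81 → … (one orbit).
Decompose π into cycles: lengths [40, 40, 40, 40, 10, 8, 8, 1] (8 cycles, including the fixed point 0).
187 − 8 = 179 transpositions; sign(π) = (−1)^179 = -1.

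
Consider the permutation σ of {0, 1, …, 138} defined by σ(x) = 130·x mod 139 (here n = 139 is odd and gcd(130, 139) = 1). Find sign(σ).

-1

Trace 68: π^k(68) = [68, 83, 87, 51, 97, 100, 73] for k=0..6.
π_130 has 2 disjoint cycles with lengths [138, 1] on {0,…,138}.
2 cycles on 139: each ℓ→(−1)^(ℓ−1), product (−1)^137 = -1.
Zolotarev: (130|139) = -1, matching the cycle-count sign.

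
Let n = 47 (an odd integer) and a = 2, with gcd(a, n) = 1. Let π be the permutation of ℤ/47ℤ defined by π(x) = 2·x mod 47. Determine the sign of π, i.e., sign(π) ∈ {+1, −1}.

+1

Trace 12: π^k(12) = [12, 24, 1, 2, 4, 8, 16] for k=0..6.
Cycle type of π: 23×2 + 1; total 3 cycles.
sign(π) = (−1)^{n − #cycles} = (−1)^{47−3} = (−1)^44 = +1.
Via Zolotarev, sign(π_{2}) = (2|47) = +1.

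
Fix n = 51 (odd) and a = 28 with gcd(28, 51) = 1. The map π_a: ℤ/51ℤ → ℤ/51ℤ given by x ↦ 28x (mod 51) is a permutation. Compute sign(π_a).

-1

Orbit of 1 under x↦28x: [1, 28, 19, 22, 4, 10, 25]… (length divides ord_51(28)).
Cycle type of π: 16×3 + 1×3; total 6 cycles.
6 cycles on 51: each ℓ→(−1)^(ℓ−1), product (−1)^45 = -1.
Via Zolotarev, sign(π_{28}) = (28|51) = -1.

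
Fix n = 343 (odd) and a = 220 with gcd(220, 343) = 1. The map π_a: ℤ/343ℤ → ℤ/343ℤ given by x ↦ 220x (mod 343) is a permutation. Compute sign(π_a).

Trace 46: π^k(46) = [46, 173, 330, 227, 205, 167, 39] for k=0..6.
The orbit structure of x ↦ 220x mod 343: 4 orbits of sizes [294, 42, 6, 1].
With 4 cycles on 343 points, sign = (−1)^{343−4} = -1.
Check: (220/343) = -1 by Zolotarev.

-1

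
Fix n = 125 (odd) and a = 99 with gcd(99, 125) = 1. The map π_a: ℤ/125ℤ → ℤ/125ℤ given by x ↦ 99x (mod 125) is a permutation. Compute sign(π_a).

Orbit of 74 under x↦99x: [74, 76, 24, 1, 99, 51, 49]… (length divides ord_125(99)).
π_99 has 23 disjoint cycles with lengths [10, 10, 10, 10, 10, 10, 10, 10, 10, 10, 2, 2, 2, 2, 2, 2, 2, 2, 2, 2, 2, 2, 1] on {0,…,124}.
Σ(ℓ_i−1) = 125−23 = 102; sign = (−1)^102 = +1.
Check: (99/125) = +1 by Zolotarev.

+1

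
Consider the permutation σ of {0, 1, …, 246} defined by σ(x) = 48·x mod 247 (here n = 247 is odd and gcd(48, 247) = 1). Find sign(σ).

-1

Orbit of 170 under x↦48x: [170, 9, 185, 235, 165, 16, 27]… (length divides ord_247(48)).
The orbit structure of x ↦ 48x mod 247: 18 orbits of sizes [18, 18, 18, 18, 18, 18, 18, 18, 18, 18, 18, 18, 18, 3, 3, 3, 3, 1].
247 − 18 = 229 transpositions; sign(π) = (−1)^229 = -1.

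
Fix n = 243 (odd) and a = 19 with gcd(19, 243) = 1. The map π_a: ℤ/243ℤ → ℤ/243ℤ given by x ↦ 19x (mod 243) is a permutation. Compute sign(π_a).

+1

Start at x=163: 163 → 181 → 37 → 217 → 235 → 91 → 28 → … (one orbit).
π_19 has 27 disjoint cycles with lengths [27, 27, 27, 27, 27, 27, 9, 9, 9, 9, 9, 9, 3, 3, 3, 3, 3, 3, 1, 1, 1, 1, 1, 1, 1, 1, 1] on {0,…,242}.
27 cycles on 243: each ℓ→(−1)^(ℓ−1), product (−1)^216 = +1.
Check: (19/243) = +1 by Zolotarev.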